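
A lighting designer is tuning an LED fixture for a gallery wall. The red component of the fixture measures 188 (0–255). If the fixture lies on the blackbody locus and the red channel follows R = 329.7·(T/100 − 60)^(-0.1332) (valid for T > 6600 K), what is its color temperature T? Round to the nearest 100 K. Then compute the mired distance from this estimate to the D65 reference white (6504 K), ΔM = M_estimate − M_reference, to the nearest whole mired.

-76 mireds

(t − 60)^(-0.1332) = 188/329.7 = 0.57022.
t − 60 = 0.57022^(1/-0.1332) = 0.57022^(-7.508) = 67.848, so t = 127.848.
T = 100·t = 12785 K → 12800 K to the nearest 100 K.
M_estimate = 10⁶/12800 = 78.12; M_reference = 10⁶/6504 = 153.75.
ΔM = 78.12 − 153.75 = -75.63 → -76 mireds.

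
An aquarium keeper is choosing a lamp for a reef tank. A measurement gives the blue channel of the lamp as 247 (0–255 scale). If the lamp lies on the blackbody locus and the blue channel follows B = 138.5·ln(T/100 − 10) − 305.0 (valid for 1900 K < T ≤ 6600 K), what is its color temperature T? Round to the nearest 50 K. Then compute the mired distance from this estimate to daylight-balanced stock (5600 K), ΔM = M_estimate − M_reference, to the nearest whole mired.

-22 mireds

ln(t − 10) = (247 + 305.0) / 138.5 = 3.9856.
t − 10 = e^3.9856 = 53.815, so t = 63.815.
T = 100·t = 6382 K → 6400 K to the nearest 50 K.
M_estimate = 10⁶/6400 = 156.25; M_reference = 10⁶/5600 = 178.57.
ΔM = 156.25 − 178.57 = -22.32 → -22 mireds.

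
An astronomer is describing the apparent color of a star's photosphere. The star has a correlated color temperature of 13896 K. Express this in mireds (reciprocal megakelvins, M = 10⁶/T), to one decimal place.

M = 10⁶ / 13896 = 71.963 → 72.0 mireds.

72.0 mireds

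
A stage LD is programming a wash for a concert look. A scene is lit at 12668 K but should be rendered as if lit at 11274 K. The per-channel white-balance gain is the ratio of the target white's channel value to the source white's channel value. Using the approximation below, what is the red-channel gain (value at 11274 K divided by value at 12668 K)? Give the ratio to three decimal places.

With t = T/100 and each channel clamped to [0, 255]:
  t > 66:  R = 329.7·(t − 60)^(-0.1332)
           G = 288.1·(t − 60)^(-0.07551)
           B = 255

At 12668 K (t = 126.68):
  R = 329.7·(126.68 − 60)^(-0.1332) = 329.7·66.68^(-0.1332) = 329.7·0.57154 = 188.436.
At 11274 K (t = 112.74):
  R = 329.7·(112.74 − 60)^(-0.1332) = 329.7·52.74^(-0.1332) = 329.7·0.58967 = 194.415.
Gain = 194.415 / 188.436 = 1.0317 → 1.032.

1.032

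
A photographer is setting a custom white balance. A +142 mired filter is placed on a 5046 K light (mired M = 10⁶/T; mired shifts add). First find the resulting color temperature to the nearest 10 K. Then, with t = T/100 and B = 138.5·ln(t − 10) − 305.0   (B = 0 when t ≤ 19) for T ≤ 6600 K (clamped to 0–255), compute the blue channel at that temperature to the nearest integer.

M_in = 10⁶/5046 = 198.18; M_out = 198.18 + (+142) = 340.18.
T_out = 10⁶/340.18 = 2939.6 K → 2940 K; t = 29.4.
B = 138.5·ln(29.4 − 10) − 305.0 = 138.5·ln 19.4 − 305.0 = 138.5·2.9653 − 305.0 = 105.690.
Rounded: 106.

106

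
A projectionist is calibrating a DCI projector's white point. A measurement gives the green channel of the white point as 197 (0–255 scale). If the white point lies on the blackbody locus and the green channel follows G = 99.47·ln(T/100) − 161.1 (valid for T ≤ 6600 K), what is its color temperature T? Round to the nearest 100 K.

ln t = (197 + 161.1) / 99.47 = 3.6001.
t = e^3.6001 = 36.601.
T = 100·t = 3660 K → 3700 K to the nearest 100 K.

3700 K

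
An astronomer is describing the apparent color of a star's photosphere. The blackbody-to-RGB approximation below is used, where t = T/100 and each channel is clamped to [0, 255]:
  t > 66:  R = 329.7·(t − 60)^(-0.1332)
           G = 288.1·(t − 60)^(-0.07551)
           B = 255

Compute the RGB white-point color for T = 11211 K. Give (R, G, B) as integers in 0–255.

t = 11211/100 = 112.11; the t > 66 branch applies.
R = 329.7·(112.11 − 60)^(-0.1332) = 329.7·52.11^(-0.1332) = 329.7·0.59062 = 194.727.
G = 288.1·(112.11 − 60)^(-0.07551) = 288.1·52.11^(-0.07551) = 288.1·0.74192 = 213.746.
B = 255 by definition for t > 66.
Rounded: (195, 214, 255).

(195, 214, 255)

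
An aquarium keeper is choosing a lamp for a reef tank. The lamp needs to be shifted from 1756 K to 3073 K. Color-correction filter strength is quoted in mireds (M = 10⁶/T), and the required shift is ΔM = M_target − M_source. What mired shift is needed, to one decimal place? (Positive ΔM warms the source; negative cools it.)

M_source = 10⁶/1756 = 569.476; M_target = 10⁶/3073 = 325.415.
ΔM = 325.415 − 569.476 = -244.061 → -244.1 mireds, a cooling shift.

-244.1 mireds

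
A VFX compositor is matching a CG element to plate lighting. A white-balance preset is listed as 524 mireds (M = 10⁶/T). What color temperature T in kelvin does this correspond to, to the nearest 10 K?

T = 10⁶ / 524 = 1908.40 K → 1910 K.

1910 K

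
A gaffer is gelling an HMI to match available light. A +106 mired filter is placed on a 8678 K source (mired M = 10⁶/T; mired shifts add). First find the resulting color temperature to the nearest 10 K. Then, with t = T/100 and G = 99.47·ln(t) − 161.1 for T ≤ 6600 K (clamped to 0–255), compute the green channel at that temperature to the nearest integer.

M_in = 10⁶/8678 = 115.23; M_out = 115.23 + (+106) = 221.23.
T_out = 10⁶/221.23 = 4520.1 K → 4520 K; t = 45.2.
G = 99.47·ln 45.2 − 161.1 = 99.47·3.8111 − 161.1 = 217.990.
Rounded: 218.

218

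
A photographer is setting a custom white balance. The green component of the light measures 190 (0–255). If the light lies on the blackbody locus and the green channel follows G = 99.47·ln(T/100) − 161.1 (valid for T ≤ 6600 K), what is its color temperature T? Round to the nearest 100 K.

3400 K

ln t = (190 + 161.1) / 99.47 = 3.5297.
t = e^3.5297 = 34.114.
T = 100·t = 3411 K → 3400 K to the nearest 100 K.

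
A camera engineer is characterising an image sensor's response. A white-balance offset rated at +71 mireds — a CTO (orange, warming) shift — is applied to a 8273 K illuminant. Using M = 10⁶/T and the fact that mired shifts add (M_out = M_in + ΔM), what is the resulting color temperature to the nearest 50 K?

5200 K

M_in = 10⁶/8273 = 120.88 mireds.
M_out = 120.88 + (+71) = 191.88 mireds.
T_out = 10⁶/191.88 = 5211.7 K → 5200 K.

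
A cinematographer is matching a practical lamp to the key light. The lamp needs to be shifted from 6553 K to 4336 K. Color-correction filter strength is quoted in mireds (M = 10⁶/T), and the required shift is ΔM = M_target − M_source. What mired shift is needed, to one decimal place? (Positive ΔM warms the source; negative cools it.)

M_source = 10⁶/6553 = 152.602; M_target = 10⁶/4336 = 230.627.
ΔM = 230.627 − 152.602 = 78.025 → +78.0 mireds, a warming shift.

+78.0 mireds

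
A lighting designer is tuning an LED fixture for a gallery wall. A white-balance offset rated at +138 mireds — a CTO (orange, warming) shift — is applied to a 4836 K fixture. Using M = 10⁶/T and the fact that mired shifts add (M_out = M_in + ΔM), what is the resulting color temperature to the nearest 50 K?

2900 K

M_in = 10⁶/4836 = 206.78 mireds.
M_out = 206.78 + (+138) = 344.78 mireds.
T_out = 10⁶/344.78 = 2900.4 K → 2900 K.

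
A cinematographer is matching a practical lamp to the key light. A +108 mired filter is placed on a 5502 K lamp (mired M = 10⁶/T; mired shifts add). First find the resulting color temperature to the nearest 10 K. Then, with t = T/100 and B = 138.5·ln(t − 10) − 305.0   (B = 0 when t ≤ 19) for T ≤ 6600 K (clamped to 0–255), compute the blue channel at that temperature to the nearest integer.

M_in = 10⁶/5502 = 181.75; M_out = 181.75 + (+108) = 289.75.
T_out = 10⁶/289.75 = 3451.2 K → 3450 K; t = 34.5.
B = 138.5·ln(34.5 − 10) − 305.0 = 138.5·ln 24.5 − 305.0 = 138.5·3.1987 − 305.0 = 138.016.
Rounded: 138.

138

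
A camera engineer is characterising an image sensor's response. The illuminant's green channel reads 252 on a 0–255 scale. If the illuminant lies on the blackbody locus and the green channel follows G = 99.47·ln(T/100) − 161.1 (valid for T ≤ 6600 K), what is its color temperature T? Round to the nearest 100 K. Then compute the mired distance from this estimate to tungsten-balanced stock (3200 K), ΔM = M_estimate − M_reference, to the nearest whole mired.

ln t = (252 + 161.1) / 99.47 = 4.1530.
t = e^4.1530 = 63.625.
T = 100·t = 6363 K → 6400 K to the nearest 100 K.
M_estimate = 10⁶/6400 = 156.25; M_reference = 10⁶/3200 = 312.50.
ΔM = 156.25 − 312.50 = -156.25 → -156 mireds.

-156 mireds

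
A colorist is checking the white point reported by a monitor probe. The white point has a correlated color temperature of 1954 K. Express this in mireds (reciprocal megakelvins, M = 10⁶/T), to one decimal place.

511.8 mireds

M = 10⁶ / 1954 = 511.771 → 511.8 mireds.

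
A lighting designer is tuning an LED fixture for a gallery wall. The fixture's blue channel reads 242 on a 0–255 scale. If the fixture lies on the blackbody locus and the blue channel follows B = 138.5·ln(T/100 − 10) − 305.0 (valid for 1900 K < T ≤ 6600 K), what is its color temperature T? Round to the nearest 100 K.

ln(t − 10) = (242 + 305.0) / 138.5 = 3.9495.
t − 10 = e^3.9495 = 51.907, so t = 61.907.
T = 100·t = 6191 K → 6200 K to the nearest 100 K.

6200 K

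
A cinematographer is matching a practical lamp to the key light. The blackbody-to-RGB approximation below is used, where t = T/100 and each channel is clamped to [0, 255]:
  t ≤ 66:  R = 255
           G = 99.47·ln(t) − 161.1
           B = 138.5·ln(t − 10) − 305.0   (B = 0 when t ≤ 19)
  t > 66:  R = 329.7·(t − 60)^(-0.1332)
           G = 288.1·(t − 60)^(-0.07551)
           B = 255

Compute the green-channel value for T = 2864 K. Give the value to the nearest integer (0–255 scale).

173

t = 2864/100 = 28.64; the t ≤ 66 branch applies.
G = 99.47·ln 28.64 − 161.1 = 99.47·3.3548 − 161.1 = 172.602.
Rounded: 173.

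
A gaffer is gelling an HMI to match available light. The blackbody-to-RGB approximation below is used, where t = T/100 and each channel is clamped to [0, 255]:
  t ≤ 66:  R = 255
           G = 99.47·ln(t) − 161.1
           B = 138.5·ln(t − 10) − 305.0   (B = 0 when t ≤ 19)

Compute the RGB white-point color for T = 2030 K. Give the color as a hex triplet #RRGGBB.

t = 2030/100 = 20.3; the t ≤ 66 branch applies.
R = 255 by definition for t ≤ 66.
G = 99.47·ln 20.3 − 161.1 = 99.47·3.0106 − 161.1 = 138.366.
B = 138.5·ln(20.3 − 10) − 305.0 = 138.5·ln 10.3 − 305.0 = 138.5·2.3321 − 305.0 = 18.002.
Rounded: (255, 138, 18).
In hex: #FF8A12.

#FF8A12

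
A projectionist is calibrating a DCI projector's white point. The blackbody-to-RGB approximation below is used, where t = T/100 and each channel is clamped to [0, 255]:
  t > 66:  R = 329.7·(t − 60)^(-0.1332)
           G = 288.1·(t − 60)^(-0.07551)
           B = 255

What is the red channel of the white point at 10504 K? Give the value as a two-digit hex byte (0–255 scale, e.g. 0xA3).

t = 10504/100 = 105.04; the t > 66 branch applies.
R = 329.7·(105.04 − 60)^(-0.1332) = 329.7·45.04^(-0.1332) = 329.7·0.60220 = 198.545.
Rounded: 199; in hex, 0xC7.

0xC7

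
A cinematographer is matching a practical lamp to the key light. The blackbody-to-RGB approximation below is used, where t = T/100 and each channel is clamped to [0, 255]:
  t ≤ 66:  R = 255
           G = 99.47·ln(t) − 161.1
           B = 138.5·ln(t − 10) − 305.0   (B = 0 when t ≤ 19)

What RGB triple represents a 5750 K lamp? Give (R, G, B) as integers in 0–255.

(255, 242, 230)

t = 5750/100 = 57.5; the t ≤ 66 branch applies.
R = 255 by definition for t ≤ 66.
G = 99.47·ln 57.5 − 161.1 = 99.47·4.0518 − 161.1 = 241.931.
B = 138.5·ln(57.5 − 10) − 305.0 = 138.5·ln 47.5 − 305.0 = 138.5·3.8607 − 305.0 = 229.711.
Rounded: (255, 242, 230).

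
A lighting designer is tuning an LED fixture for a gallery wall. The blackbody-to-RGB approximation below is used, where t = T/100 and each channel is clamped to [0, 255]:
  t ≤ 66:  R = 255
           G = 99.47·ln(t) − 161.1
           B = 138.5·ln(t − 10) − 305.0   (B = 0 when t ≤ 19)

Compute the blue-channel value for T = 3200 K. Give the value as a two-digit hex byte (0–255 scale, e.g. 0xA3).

0x7B

t = 3200/100 = 32; the t ≤ 66 branch applies.
B = 138.5·ln(32 − 10) − 305.0 = 138.5·ln 22 − 305.0 = 138.5·3.0910 − 305.0 = 123.109.
Rounded: 123; in hex, 0x7B.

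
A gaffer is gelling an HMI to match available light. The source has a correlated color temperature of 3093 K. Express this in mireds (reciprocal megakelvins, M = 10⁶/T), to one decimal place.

323.3 mireds

M = 10⁶ / 3093 = 323.311 → 323.3 mireds.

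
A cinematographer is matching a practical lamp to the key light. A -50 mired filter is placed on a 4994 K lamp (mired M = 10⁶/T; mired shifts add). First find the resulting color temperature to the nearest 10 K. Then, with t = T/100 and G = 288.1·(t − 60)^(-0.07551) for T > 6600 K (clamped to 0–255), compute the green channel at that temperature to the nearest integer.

M_in = 10⁶/4994 = 200.24; M_out = 200.24 + (-50) = 150.24.
T_out = 10⁶/150.24 = 6656.0 K → 6660 K; t = 66.6.
G = 288.1·(66.6 − 60)^(-0.07551) = 288.1·6.6^(-0.07551) = 288.1·0.86719 = 249.839.
Rounded: 250.

250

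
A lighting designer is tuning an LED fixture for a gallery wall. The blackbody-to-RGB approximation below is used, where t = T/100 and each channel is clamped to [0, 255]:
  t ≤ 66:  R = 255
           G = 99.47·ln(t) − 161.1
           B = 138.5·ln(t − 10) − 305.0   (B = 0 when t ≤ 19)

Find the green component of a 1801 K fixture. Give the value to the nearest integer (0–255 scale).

t = 1801/100 = 18.01; the t ≤ 66 branch applies.
G = 99.47·ln 18.01 − 161.1 = 99.47·2.8909 − 161.1 = 126.461.
Rounded: 126.

126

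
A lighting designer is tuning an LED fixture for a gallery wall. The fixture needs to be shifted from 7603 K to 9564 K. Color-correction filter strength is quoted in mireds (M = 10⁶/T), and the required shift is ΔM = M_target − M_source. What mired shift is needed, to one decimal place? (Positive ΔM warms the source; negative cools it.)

M_source = 10⁶/7603 = 131.527; M_target = 10⁶/9564 = 104.559.
ΔM = 104.559 − 131.527 = -26.968 → -27.0 mireds, a cooling shift.

-27.0 mireds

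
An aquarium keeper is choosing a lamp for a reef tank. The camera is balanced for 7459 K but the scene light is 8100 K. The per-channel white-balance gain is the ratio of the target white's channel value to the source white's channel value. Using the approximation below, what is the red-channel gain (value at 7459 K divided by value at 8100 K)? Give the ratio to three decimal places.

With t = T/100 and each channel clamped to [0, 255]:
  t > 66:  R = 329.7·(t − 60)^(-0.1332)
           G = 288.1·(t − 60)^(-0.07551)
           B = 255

At 8100 K (t = 81):
  R = 329.7·(81 − 60)^(-0.1332) = 329.7·21^(-0.1332) = 329.7·0.66662 = 219.786.
At 7459 K (t = 74.59):
  R = 329.7·(74.59 − 60)^(-0.1332) = 329.7·14.59^(-0.1332) = 329.7·0.69976 = 230.710.
Gain = 230.710 / 219.786 = 1.0497 → 1.050.

1.050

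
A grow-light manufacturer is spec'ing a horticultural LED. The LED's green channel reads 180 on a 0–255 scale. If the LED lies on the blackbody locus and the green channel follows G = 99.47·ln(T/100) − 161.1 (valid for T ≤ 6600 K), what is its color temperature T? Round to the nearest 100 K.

3100 K

ln t = (180 + 161.1) / 99.47 = 3.4292.
t = e^3.4292 = 30.851.
T = 100·t = 3085 K → 3100 K to the nearest 100 K.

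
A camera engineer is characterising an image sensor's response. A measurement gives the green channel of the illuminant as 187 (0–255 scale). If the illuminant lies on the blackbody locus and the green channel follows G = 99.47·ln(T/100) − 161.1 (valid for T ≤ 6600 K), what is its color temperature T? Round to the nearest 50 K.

3300 K

ln t = (187 + 161.1) / 99.47 = 3.4995.
t = e^3.4995 = 33.100.
T = 100·t = 3310 K → 3300 K to the nearest 50 K.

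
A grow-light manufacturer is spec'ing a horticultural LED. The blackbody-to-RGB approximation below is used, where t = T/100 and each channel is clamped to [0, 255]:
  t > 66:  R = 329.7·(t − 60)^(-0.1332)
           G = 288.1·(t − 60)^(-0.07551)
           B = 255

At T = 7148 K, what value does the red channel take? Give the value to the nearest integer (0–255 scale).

238

t = 7148/100 = 71.48; the t > 66 branch applies.
R = 329.7·(71.48 − 60)^(-0.1332) = 329.7·11.48^(-0.1332) = 329.7·0.72246 = 238.196.
Rounded: 238.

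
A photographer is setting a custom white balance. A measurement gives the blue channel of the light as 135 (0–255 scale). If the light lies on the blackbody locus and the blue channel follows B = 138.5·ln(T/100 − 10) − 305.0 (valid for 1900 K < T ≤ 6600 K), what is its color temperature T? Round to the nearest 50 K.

3400 K

ln(t − 10) = (135 + 305.0) / 138.5 = 3.1769.
t − 10 = e^3.1769 = 23.972, so t = 33.972.
T = 100·t = 3397 K → 3400 K to the nearest 50 K.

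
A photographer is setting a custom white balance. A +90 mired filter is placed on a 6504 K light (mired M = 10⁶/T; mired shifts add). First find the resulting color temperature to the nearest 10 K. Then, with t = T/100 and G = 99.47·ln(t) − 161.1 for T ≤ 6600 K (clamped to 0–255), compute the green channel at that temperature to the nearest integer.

208

M_in = 10⁶/6504 = 153.75; M_out = 153.75 + (+90) = 243.75.
T_out = 10⁶/243.75 = 4102.5 K → 4100 K; t = 41.
G = 99.47·ln 41 − 161.1 = 99.47·3.7136 − 161.1 = 208.289.
Rounded: 208.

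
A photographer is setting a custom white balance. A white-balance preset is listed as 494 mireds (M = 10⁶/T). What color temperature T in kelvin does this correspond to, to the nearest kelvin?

T = 10⁶ / 494 = 2024.29 K → 2024 K.

2024 K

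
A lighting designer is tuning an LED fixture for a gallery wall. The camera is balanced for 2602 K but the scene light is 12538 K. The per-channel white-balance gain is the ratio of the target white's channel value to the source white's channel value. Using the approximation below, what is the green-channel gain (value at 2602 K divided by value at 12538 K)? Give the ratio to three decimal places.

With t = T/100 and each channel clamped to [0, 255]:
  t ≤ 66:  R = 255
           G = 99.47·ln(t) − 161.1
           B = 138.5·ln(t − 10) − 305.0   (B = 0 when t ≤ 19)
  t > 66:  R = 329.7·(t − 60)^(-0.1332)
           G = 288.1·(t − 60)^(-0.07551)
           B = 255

0.776

At 12538 K (t = 125.38):
  G = 288.1·(125.38 − 60)^(-0.07551) = 288.1·65.38^(-0.07551) = 288.1·0.72932 = 210.116.
At 2602 K (t = 26.02):
  G = 99.47·ln 26.02 − 161.1 = 99.47·3.2589 − 161.1 = 163.059.
Gain = 163.059 / 210.116 = 0.7760 → 0.776.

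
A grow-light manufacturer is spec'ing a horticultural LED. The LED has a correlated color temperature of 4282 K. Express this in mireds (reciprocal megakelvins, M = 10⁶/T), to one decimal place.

M = 10⁶ / 4282 = 233.536 → 233.5 mireds.

233.5 mireds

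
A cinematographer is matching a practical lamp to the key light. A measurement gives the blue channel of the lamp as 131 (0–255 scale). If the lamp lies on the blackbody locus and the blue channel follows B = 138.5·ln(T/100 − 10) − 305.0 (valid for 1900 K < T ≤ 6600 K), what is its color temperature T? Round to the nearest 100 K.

3300 K

ln(t − 10) = (131 + 305.0) / 138.5 = 3.1480.
t − 10 = e^3.1480 = 23.290, so t = 33.290.
T = 100·t = 3329 K → 3300 K to the nearest 100 K.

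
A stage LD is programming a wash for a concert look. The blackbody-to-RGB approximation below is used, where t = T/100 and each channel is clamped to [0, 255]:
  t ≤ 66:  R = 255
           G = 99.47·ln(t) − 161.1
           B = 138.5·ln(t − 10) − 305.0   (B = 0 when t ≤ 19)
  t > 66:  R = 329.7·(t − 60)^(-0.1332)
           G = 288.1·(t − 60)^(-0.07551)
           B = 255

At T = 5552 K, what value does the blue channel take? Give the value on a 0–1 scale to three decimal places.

0.878

t = 5552/100 = 55.52; the t ≤ 66 branch applies.
B = 138.5·ln(55.52 − 10) − 305.0 = 138.5·ln 45.52 − 305.0 = 138.5·3.8182 − 305.0 = 223.814.
On a 0–1 scale: 223.814/255 = 0.8777 → 0.878.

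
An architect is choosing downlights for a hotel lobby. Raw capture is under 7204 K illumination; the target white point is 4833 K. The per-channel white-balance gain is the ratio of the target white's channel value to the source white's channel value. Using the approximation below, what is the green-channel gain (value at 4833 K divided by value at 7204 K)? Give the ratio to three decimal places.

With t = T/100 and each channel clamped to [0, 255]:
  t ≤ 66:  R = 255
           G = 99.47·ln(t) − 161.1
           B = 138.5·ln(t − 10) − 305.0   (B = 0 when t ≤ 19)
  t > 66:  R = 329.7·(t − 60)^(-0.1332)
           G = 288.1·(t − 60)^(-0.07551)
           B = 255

At 7204 K (t = 72.04):
  G = 288.1·(72.04 − 60)^(-0.07551) = 288.1·12.04^(-0.07551) = 288.1·0.82871 = 238.751.
At 4833 K (t = 48.33):
  G = 99.47·ln 48.33 − 161.1 = 99.47·3.8781 − 161.1 = 224.650.
Gain = 224.650 / 238.751 = 0.9409 → 0.941.

0.941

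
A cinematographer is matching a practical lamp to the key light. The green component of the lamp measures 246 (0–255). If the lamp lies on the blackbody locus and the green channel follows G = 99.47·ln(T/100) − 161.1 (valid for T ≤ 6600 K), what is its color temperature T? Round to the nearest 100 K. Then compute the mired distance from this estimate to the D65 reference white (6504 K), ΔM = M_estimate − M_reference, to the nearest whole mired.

ln t = (246 + 161.1) / 99.47 = 4.0927.
t = e^4.0927 = 59.901.
T = 100·t = 5990 K → 6000 K to the nearest 100 K.
M_estimate = 10⁶/6000 = 166.67; M_reference = 10⁶/6504 = 153.75.
ΔM = 166.67 − 153.75 = 12.92 → +13 mireds.

+13 mireds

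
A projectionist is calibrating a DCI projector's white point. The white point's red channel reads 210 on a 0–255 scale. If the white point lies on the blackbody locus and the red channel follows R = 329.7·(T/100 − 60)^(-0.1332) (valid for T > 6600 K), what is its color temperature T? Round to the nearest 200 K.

(t − 60)^(-0.1332) = 210/329.7 = 0.63694.
t − 60 = 0.63694^(1/-0.1332) = 0.63694^(-7.508) = 29.561, so t = 89.561.
T = 100·t = 8956 K → 9000 K to the nearest 200 K.

9000 K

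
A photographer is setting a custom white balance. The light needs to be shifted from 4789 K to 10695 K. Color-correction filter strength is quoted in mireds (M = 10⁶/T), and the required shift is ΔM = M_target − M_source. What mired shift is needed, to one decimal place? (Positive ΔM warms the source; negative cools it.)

-115.3 mireds

M_source = 10⁶/4789 = 208.812; M_target = 10⁶/10695 = 93.502.
ΔM = 93.502 − 208.812 = -115.310 → -115.3 mireds, a cooling shift.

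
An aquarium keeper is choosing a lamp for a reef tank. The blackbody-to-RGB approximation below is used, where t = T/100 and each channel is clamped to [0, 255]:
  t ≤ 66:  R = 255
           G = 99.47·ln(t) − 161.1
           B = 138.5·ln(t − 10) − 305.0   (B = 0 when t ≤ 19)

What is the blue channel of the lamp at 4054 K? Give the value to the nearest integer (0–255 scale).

169

t = 4054/100 = 40.54; the t ≤ 66 branch applies.
B = 138.5·ln(40.54 − 10) − 305.0 = 138.5·ln 30.54 − 305.0 = 138.5·3.4190 − 305.0 = 168.537.
Rounded: 169.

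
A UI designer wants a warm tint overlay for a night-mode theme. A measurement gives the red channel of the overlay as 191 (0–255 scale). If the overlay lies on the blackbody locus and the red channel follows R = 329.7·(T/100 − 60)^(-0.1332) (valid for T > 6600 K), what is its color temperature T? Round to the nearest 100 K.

(t − 60)^(-0.1332) = 191/329.7 = 0.57931.
t − 60 = 0.57931^(1/-0.1332) = 0.57931^(-7.508) = 60.245, so t = 120.245.
T = 100·t = 12025 K → 12000 K to the nearest 100 K.

12000 K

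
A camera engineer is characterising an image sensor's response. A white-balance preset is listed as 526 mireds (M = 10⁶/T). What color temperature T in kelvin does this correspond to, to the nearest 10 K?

1900 K

T = 10⁶ / 526 = 1901.14 K → 1900 K.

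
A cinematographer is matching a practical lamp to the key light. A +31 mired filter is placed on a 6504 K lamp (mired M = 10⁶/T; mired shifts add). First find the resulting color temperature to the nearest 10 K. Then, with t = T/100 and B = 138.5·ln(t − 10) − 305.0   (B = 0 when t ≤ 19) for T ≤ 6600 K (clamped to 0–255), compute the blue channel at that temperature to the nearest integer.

219

M_in = 10⁶/6504 = 153.75; M_out = 153.75 + (+31) = 184.75.
T_out = 10⁶/184.75 = 5412.7 K → 5410 K; t = 54.1.
B = 138.5·ln(54.1 − 10) − 305.0 = 138.5·ln 44.1 − 305.0 = 138.5·3.7865 − 305.0 = 219.425.
Rounded: 219.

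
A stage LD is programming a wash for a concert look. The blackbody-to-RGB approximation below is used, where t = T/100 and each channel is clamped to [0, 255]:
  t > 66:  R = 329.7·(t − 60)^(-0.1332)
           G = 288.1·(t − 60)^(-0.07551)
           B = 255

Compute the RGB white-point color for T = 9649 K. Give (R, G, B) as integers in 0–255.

(204, 220, 255)

t = 9649/100 = 96.49; the t > 66 branch applies.
R = 329.7·(96.49 − 60)^(-0.1332) = 329.7·36.49^(-0.1332) = 329.7·0.61932 = 204.191.
G = 288.1·(96.49 − 60)^(-0.07551) = 288.1·36.49^(-0.07551) = 288.1·0.76215 = 219.575.
B = 255 by definition for t > 66.
Rounded: (204, 220, 255).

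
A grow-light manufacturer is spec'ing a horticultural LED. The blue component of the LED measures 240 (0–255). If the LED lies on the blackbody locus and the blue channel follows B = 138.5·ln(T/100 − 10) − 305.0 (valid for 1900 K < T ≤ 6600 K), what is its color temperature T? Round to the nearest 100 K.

6100 K

ln(t − 10) = (240 + 305.0) / 138.5 = 3.9350.
t − 10 = e^3.9350 = 51.163, so t = 61.163.
T = 100·t = 6116 K → 6100 K to the nearest 100 K.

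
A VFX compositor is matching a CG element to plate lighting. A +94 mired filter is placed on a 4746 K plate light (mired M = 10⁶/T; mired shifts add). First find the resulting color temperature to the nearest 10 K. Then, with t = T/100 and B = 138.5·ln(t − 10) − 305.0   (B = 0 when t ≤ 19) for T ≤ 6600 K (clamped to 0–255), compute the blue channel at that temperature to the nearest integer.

128

M_in = 10⁶/4746 = 210.70; M_out = 210.70 + (+94) = 304.70.
T_out = 10⁶/304.70 = 3281.9 K → 3280 K; t = 32.8.
B = 138.5·ln(32.8 − 10) − 305.0 = 138.5·ln 22.8 − 305.0 = 138.5·3.1268 − 305.0 = 128.056.
Rounded: 128.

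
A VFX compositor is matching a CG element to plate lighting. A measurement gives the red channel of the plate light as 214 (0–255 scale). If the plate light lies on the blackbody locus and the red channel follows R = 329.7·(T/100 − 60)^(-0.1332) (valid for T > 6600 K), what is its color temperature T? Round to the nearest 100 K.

(t − 60)^(-0.1332) = 214/329.7 = 0.64907.
t − 60 = 0.64907^(1/-0.1332) = 0.64907^(-7.508) = 25.657, so t = 85.657.
T = 100·t = 8566 K → 8600 K to the nearest 100 K.

8600 K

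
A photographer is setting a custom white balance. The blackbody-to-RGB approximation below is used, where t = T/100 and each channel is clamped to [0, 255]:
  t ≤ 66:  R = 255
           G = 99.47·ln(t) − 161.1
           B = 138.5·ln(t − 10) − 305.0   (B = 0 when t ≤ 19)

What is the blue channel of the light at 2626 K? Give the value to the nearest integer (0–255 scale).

t = 2626/100 = 26.26; the t ≤ 66 branch applies.
B = 138.5·ln(26.26 − 10) − 305.0 = 138.5·ln 16.26 − 305.0 = 138.5·2.7887 − 305.0 = 81.236.
Rounded: 81.

81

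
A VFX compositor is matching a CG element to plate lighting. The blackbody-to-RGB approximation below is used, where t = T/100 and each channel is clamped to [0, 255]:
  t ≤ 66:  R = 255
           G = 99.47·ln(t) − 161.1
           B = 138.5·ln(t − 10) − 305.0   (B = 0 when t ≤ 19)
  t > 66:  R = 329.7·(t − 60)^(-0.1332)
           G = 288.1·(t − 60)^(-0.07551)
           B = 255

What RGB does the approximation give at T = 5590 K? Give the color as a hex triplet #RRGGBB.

t = 5590/100 = 55.9; the t ≤ 66 branch applies.
R = 255 by definition for t ≤ 66.
G = 99.47·ln 55.9 − 161.1 = 99.47·4.0236 − 161.1 = 239.124.
B = 138.5·ln(55.9 − 10) − 305.0 = 138.5·ln 45.9 − 305.0 = 138.5·3.8265 − 305.0 = 224.965.
Rounded: (255, 239, 225).
In hex: #FFEFE1.

#FFEFE1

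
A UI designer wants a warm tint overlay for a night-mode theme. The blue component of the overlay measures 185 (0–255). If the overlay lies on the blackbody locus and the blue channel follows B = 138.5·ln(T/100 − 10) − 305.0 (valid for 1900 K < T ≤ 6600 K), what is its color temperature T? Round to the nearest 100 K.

ln(t − 10) = (185 + 305.0) / 138.5 = 3.5379.
t − 10 = e^3.5379 = 34.395, so t = 44.395.
T = 100·t = 4439 K → 4400 K to the nearest 100 K.

4400 K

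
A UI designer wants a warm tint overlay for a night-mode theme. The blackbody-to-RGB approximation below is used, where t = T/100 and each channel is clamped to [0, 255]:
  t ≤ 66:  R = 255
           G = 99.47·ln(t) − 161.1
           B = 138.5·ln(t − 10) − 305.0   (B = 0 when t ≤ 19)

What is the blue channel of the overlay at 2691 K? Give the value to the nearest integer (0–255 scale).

87

t = 2691/100 = 26.91; the t ≤ 66 branch applies.
B = 138.5·ln(26.91 − 10) − 305.0 = 138.5·ln 16.91 − 305.0 = 138.5·2.8279 − 305.0 = 86.665.
Rounded: 87.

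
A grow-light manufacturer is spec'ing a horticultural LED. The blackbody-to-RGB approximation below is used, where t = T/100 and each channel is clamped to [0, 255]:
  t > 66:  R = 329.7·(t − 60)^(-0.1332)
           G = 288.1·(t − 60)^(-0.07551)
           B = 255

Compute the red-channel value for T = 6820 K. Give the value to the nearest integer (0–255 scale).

t = 6820/100 = 68.2; the t > 66 branch applies.
R = 329.7·(68.2 − 60)^(-0.1332) = 329.7·8.2^(-0.1332) = 329.7·0.75558 = 249.114.
Rounded: 249.

249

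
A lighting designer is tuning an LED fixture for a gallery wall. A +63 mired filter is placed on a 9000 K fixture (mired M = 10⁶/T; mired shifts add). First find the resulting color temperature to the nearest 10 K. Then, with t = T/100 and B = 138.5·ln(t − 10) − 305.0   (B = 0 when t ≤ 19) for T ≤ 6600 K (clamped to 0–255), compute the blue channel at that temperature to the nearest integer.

M_in = 10⁶/9000 = 111.11; M_out = 111.11 + (+63) = 174.11.
T_out = 10⁶/174.11 = 5743.5 K → 5740 K; t = 57.4.
B = 138.5·ln(57.4 − 10) − 305.0 = 138.5·ln 47.4 − 305.0 = 138.5·3.8586 − 305.0 = 229.419.
Rounded: 229.

229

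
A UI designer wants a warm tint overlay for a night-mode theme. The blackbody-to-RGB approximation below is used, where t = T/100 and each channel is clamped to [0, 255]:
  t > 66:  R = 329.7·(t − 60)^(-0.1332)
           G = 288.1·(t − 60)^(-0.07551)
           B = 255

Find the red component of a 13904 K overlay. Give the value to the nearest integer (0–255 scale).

t = 13904/100 = 139.04; the t > 66 branch applies.
R = 329.7·(139.04 − 60)^(-0.1332) = 329.7·79.04^(-0.1332) = 329.7·0.55874 = 184.215.
Rounded: 184.

184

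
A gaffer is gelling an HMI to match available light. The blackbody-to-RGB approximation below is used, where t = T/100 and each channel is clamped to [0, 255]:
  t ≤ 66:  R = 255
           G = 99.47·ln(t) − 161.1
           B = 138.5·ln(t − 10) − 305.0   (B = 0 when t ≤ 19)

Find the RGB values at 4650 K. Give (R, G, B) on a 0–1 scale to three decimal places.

(1.000, 0.866, 0.758)

t = 4650/100 = 46.5; the t ≤ 66 branch applies.
R = 255 by definition for t ≤ 66.
G = 99.47·ln 46.5 − 161.1 = 99.47·3.8395 − 161.1 = 220.810.
B = 138.5·ln(46.5 − 10) − 305.0 = 138.5·ln 36.5 − 305.0 = 138.5·3.5973 − 305.0 = 193.228.
Dividing each by 255: (1.0000, 0.8659, 0.7578) → (1.000, 0.866, 0.758).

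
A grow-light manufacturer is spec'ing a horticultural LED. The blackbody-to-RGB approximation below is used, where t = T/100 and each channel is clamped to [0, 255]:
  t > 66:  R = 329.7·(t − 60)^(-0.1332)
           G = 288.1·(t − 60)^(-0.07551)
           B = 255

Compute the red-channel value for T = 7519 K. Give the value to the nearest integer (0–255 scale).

t = 7519/100 = 75.19; the t > 66 branch applies.
R = 329.7·(75.19 − 60)^(-0.1332) = 329.7·15.19^(-0.1332) = 329.7·0.69601 = 229.475.
Rounded: 229.

229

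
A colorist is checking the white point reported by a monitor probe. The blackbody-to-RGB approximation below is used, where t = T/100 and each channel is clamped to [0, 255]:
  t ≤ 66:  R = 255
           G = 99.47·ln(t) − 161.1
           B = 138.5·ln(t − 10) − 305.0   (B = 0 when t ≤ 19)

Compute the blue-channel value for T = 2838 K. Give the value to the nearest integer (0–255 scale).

98

t = 2838/100 = 28.38; the t ≤ 66 branch applies.
B = 138.5·ln(28.38 − 10) − 305.0 = 138.5·ln 18.38 − 305.0 = 138.5·2.9113 − 305.0 = 98.210.
Rounded: 98.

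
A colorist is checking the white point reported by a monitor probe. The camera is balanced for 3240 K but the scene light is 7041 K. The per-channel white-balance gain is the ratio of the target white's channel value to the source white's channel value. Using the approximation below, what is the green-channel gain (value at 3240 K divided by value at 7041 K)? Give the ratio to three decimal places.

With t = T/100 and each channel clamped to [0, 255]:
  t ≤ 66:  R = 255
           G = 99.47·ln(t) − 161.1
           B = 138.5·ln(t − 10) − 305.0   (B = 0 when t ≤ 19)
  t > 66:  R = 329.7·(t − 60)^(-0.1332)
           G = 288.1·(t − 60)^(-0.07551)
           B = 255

At 7041 K (t = 70.41):
  G = 288.1·(70.41 − 60)^(-0.07551) = 288.1·10.41^(-0.07551) = 288.1·0.83786 = 241.388.
At 3240 K (t = 32.4):
  G = 99.47·ln 32.4 − 161.1 = 99.47·3.4782 − 161.1 = 184.872.
Gain = 184.872 / 241.388 = 0.7659 → 0.766.

0.766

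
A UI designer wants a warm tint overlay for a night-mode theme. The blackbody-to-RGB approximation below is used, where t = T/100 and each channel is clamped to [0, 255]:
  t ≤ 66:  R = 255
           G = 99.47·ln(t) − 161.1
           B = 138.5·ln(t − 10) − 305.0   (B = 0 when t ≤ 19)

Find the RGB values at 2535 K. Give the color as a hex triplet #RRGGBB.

t = 2535/100 = 25.35; the t ≤ 66 branch applies.
R = 255 by definition for t ≤ 66.
G = 99.47·ln 25.35 − 161.1 = 99.47·3.2328 − 161.1 = 160.465.
B = 138.5·ln(25.35 − 10) − 305.0 = 138.5·ln 15.35 − 305.0 = 138.5·2.7311 − 305.0 = 73.259.
Rounded: (255, 160, 73).
In hex: #FFA049.

#FFA049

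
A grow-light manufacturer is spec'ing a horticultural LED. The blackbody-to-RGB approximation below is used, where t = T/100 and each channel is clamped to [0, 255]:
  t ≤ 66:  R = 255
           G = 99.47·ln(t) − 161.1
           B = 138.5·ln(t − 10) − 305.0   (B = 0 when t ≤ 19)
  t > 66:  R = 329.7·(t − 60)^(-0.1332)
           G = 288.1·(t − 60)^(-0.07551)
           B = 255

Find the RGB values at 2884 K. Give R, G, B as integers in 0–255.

t = 2884/100 = 28.84; the t ≤ 66 branch applies.
R = 255 by definition for t ≤ 66.
G = 99.47·ln 28.84 − 161.1 = 99.47·3.3618 − 161.1 = 173.295.
B = 138.5·ln(28.84 − 10) − 305.0 = 138.5·ln 18.84 − 305.0 = 138.5·2.9360 − 305.0 = 101.634.
Rounded: (255, 173, 102).

R=255, G=173, B=102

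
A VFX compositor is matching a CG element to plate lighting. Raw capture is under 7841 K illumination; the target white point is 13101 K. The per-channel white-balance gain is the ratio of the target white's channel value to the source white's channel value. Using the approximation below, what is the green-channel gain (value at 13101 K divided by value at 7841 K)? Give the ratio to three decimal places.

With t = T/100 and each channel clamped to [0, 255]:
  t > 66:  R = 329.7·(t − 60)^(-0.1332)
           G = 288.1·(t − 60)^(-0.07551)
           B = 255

At 7841 K (t = 78.41):
  G = 288.1·(78.41 − 60)^(-0.07551) = 288.1·18.41^(-0.07551) = 288.1·0.80256 = 231.217.
At 13101 K (t = 131.01):
  G = 288.1·(131.01 − 60)^(-0.07551) = 288.1·71.01^(-0.07551) = 288.1·0.72478 = 208.809.
Gain = 208.809 / 231.217 = 0.9031 → 0.903.

0.903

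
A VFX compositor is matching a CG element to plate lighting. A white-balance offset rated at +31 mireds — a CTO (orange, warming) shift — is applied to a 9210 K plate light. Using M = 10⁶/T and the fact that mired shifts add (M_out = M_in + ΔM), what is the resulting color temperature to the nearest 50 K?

7150 K

M_in = 10⁶/9210 = 108.58 mireds.
M_out = 108.58 + (+31) = 139.58 mireds.
T_out = 10⁶/139.58 = 7164.5 K → 7150 K.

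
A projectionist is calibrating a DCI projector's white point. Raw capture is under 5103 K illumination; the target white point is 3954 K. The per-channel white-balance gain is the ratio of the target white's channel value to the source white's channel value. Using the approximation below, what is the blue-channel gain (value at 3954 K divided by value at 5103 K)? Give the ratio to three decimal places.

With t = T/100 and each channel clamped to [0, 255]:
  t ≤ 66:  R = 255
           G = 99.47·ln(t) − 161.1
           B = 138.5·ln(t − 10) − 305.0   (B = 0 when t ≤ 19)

At 5103 K (t = 51.03):
  B = 138.5·ln(51.03 − 10) − 305.0 = 138.5·ln 41.03 − 305.0 = 138.5·3.7143 − 305.0 = 209.431.
At 3954 K (t = 39.54):
  B = 138.5·ln(39.54 − 10) − 305.0 = 138.5·ln 29.54 − 305.0 = 138.5·3.3857 − 305.0 = 163.926.
Gain = 163.926 / 209.431 = 0.7827 → 0.783.

0.783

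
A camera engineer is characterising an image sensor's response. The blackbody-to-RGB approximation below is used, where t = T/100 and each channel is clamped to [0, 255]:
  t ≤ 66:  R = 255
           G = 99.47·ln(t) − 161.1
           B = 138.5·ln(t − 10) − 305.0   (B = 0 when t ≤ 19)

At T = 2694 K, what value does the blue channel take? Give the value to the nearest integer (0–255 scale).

87

t = 2694/100 = 26.94; the t ≤ 66 branch applies.
B = 138.5·ln(26.94 − 10) − 305.0 = 138.5·ln 16.94 − 305.0 = 138.5·2.8297 − 305.0 = 86.910.
Rounded: 87.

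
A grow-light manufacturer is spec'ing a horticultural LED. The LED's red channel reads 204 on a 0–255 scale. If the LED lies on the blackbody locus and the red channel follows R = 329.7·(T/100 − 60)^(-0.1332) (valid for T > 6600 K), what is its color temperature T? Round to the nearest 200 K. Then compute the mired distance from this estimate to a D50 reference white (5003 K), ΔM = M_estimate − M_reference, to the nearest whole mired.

(t − 60)^(-0.1332) = 204/329.7 = 0.61874.
t − 60 = 0.61874^(1/-0.1332) = 0.61874^(-7.508) = 36.748, so t = 96.748.
T = 100·t = 9675 K → 9600 K to the nearest 200 K.
M_estimate = 10⁶/9600 = 104.17; M_reference = 10⁶/5003 = 199.88.
ΔM = 104.17 − 199.88 = -95.71 → -96 mireds.

-96 mireds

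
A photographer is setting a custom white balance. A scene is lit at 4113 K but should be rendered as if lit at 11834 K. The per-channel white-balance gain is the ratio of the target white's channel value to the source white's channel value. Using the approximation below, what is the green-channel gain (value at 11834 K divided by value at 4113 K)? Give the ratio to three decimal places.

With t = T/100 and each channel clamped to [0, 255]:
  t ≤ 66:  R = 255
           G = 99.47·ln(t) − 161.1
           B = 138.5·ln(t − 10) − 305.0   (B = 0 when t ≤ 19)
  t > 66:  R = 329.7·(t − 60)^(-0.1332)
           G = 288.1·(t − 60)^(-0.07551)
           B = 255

1.016

At 4113 K (t = 41.13):
  G = 99.47·ln 41.13 − 161.1 = 99.47·3.7167 − 161.1 = 208.604.
At 11834 K (t = 118.34):
  G = 288.1·(118.34 − 60)^(-0.07551) = 288.1·58.34^(-0.07551) = 288.1·0.73562 = 211.931.
Gain = 211.931 / 208.604 = 1.0160 → 1.016.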